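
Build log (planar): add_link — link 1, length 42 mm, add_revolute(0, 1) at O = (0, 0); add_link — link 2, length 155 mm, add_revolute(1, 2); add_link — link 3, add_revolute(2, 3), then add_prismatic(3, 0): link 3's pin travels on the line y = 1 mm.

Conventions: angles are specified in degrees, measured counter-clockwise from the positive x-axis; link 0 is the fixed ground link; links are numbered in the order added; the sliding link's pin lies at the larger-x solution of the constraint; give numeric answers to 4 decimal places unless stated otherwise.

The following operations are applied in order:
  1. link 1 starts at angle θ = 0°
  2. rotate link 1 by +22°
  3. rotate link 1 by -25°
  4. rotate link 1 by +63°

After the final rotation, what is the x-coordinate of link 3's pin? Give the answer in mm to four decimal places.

geometry: r = 42 mm, L = 155 mm, e = 1 mm; θ starts at 0°
rotate link 1 by +22°: θ ← 0° +22° = 22°
rotate link 1 by -25°: θ ← 22° -25° = -3°
rotate link 1 by +63°: θ ← -3° +63° = 60°
crank pin P = (r cos θ, r sin θ) = (21.000000, 36.373067)
h = r sin θ − e = 36.373067 − 1 = 35.373067
x = r cos θ + √(L² − h²) = 21.000000 + 150.909728 = 171.909728

171.9097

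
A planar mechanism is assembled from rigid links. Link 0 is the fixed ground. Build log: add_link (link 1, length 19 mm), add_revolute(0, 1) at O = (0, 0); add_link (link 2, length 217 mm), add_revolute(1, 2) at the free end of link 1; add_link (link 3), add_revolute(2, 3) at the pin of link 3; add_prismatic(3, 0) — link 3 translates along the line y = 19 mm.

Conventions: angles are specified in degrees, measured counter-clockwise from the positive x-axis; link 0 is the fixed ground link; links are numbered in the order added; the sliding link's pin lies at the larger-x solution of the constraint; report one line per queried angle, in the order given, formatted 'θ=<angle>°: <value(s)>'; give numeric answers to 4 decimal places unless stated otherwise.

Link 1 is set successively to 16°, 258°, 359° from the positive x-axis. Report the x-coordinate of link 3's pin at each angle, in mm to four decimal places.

geometry: r = 19 mm, L = 217 mm, e = 19 mm
θ=16°: crank pin P = (r cos θ, r sin θ) = (18.263972, 5.237110)
θ=16°: h = r sin θ − e = 5.237110 − 19 = -13.762890
θ=16°: x = r cos θ + √(L² − h²) = 18.263972 + 216.563115 = 234.827087
θ=258°: crank pin P = (r cos θ, r sin θ) = (-3.950322, -18.584804)
θ=258°: h = r sin θ − e = -18.584804 − 19 = -37.584804
θ=258°: x = r cos θ + √(L² − h²) = -3.950322 + 213.720337 = 209.770015
θ=359°: crank pin P = (r cos θ, r sin θ) = (18.997106, -0.331596)
θ=359°: h = r sin θ − e = -0.331596 − 19 = -19.331596
θ=359°: x = r cos θ + √(L² − h²) = 18.997106 + 216.137200 = 235.134307

θ=16°: 234.8271
θ=258°: 209.7700
θ=359°: 235.1343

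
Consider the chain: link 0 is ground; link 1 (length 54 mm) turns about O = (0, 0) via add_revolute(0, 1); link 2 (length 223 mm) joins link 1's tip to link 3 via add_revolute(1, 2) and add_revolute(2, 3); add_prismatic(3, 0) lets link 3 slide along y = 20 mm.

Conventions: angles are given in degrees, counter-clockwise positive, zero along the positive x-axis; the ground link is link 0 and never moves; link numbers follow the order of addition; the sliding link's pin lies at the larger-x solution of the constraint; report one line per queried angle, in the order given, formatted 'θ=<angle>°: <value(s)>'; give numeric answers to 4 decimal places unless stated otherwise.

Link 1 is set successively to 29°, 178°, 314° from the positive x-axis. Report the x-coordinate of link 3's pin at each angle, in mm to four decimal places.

geometry: r = 54 mm, L = 223 mm, e = 20 mm
θ=29°: crank pin P = (r cos θ, r sin θ) = (47.229464, 26.179719)
θ=29°: h = r sin θ − e = 26.179719 − 20 = 6.179719
θ=29°: x = r cos θ + √(L² − h²) = 47.229464 + 222.914358 = 270.143822
θ=178°: crank pin P = (r cos θ, r sin θ) = (-53.967105, 1.884573)
θ=178°: h = r sin θ − e = 1.884573 − 20 = -18.115427
θ=178°: x = r cos θ + √(L² − h²) = -53.967105 + 222.262978 = 168.295873
θ=314°: crank pin P = (r cos θ, r sin θ) = (37.511552, -38.844349)
θ=314°: h = r sin θ − e = -38.844349 − 20 = -58.844349
θ=314°: x = r cos θ + √(L² − h²) = 37.511552 + 215.096124 = 252.607676

θ=29°: 270.1438
θ=178°: 168.2959
θ=314°: 252.6077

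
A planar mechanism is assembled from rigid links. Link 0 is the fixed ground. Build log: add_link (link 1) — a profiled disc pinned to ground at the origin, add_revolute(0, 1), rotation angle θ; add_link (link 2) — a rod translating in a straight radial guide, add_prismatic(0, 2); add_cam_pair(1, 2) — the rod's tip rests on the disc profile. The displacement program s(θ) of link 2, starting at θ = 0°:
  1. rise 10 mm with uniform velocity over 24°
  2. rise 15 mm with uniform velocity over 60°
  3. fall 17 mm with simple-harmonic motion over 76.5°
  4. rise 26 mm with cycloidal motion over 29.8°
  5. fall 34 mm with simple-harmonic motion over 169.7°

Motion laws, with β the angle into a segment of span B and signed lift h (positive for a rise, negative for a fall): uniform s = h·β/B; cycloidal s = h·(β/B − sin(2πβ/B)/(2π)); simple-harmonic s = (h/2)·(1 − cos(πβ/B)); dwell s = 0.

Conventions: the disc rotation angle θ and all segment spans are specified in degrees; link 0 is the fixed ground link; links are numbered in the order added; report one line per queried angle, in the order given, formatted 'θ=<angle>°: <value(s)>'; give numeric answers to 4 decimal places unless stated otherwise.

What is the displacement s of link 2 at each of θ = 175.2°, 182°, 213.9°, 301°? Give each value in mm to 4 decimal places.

seg 1 [0°–24°] uniform, h=10: full span → s += 10 → s = 10.0000
seg 2 [24°–84°] uniform, h=15: full span → s += 15 → s = 25.0000
seg 3 [84°–160.5°] simple-harmonic, h=-17: full span → s += -17 → s = 8.0000
seg 4 [160.5°–190.3°] cycloidal, h=26: θ=175.2° here. β=14.7, B=29.8. 26·(0.4933 − sin(2π·0.4933)/(2π)) = 12.6511 → s = 20.6511
seg 4 [160.5°–190.3°] cycloidal, h=26: θ=182° here. β=21.5, B=29.8. 26·(0.7215 − sin(2π·0.7215)/(2π)) = 22.8301 → s = 30.8301
seg 4 [160.5°–190.3°] cycloidal, h=26: full span → s += 26 → s = 34.0000
seg 5 [190.3°–360°] simple-harmonic, h=-34: θ=213.9° here. β=23.6, B=169.7. -34/2·(1 − cos(π·0.1391)) = -1.5968 → s = 32.4032
seg 5 [190.3°–360°] simple-harmonic, h=-34: θ=301° here. β=110.7, B=169.7. -34/2·(1 − cos(π·0.6523)) = -24.8284 → s = 9.1716

θ=175.2°: 20.6511
θ=182°: 30.8301
θ=213.9°: 32.4032
θ=301°: 9.1716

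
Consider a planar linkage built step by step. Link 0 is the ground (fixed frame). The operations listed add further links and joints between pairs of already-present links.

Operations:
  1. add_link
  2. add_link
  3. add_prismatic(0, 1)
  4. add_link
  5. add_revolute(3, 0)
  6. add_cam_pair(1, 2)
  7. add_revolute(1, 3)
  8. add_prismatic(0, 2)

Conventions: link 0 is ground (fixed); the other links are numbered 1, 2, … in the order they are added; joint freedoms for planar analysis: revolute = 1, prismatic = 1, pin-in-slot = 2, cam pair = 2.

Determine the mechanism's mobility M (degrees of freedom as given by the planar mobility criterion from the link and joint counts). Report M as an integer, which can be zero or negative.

link 0 = ground. State L|J1|J2 = 1|0|0
+link1  2|0|0
+link2  3|0|0
P(0,1) f=1→J1  3|1|0
+link3  4|1|0
R(3,0) f=1→J1  4|2|0
C(1,2) f=2→J2  4|2|1
R(1,3) f=1→J1  4|3|1
P(0,2) f=1→J1  4|4|1
M = 3(4−1)−2·4−1 = 9−8−1 = 0

M = 0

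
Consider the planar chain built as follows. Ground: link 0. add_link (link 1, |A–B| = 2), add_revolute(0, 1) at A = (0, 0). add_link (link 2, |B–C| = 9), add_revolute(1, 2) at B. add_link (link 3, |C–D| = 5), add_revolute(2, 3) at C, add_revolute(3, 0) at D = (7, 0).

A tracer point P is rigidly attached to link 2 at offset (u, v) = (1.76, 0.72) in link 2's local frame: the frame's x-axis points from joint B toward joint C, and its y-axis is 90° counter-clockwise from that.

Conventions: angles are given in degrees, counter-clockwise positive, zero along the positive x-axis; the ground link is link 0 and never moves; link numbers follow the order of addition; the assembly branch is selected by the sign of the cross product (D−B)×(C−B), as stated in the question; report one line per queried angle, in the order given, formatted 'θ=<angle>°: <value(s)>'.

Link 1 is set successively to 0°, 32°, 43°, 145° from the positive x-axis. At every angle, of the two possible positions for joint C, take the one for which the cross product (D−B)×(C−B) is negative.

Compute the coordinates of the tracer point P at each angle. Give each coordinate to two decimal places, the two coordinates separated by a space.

A=(0,0), D=(7.00,0)
θ=0°: B = A + 2.00·(cos0°, sin0°) = (2.0000, 0.0000)
θ=0°: |BD| = 5.0000
θ=0°: circle(B,9.00) ∩ circle(D,5.00): a=8.1000, h=3.9230
θ=0°:   candidates: C₊=(10.1000,3.9230) cross=19.615; C₋=(10.1000,-3.9230) cross=-19.615
θ=0°:   branch - wants cross < 0 → take C=(10.1000,-3.9230) (cross=-19.615)
θ=0°: ex = (C−B)/|BC| = (0.9000,-0.4359); ey = (0.4359,0.9000)
θ=0°: P = B + 1.76·ex + 0.72·ey = (3.8978,-0.1192)
θ=32°: B = A + 2.00·(cos32°, sin32°) = (1.6961, 1.0598)
θ=32°: |BD| = 5.4088
θ=32°: circle(B,9.00) ∩ circle(D,5.00): a=7.8812, h=4.3459
θ=32°:   candidates: C₊=(10.2761,3.7772) cross=23.506; C₋=(8.5729,-4.7462) cross=-23.506
θ=32°:   branch - wants cross < 0 → take C=(8.5729,-4.7462) (cross=-23.506)
θ=32°: ex = (C−B)/|BC| = (0.7641,-0.6451); ey = (0.6451,0.7641)
θ=32°: P = B + 1.76·ex + 0.72·ey = (3.5054,0.4746)
θ=43°: B = A + 2.00·(cos43°, sin43°) = (1.4627, 1.3640)
θ=43°: |BD| = 5.7028
θ=43°: circle(B,9.00) ∩ circle(D,5.00): a=7.7613, h=4.5566
θ=43°:   candidates: C₊=(10.0886,3.9320) cross=25.986; C₋=(7.9089,-4.9167) cross=-25.986
θ=43°:   branch - wants cross < 0 → take C=(7.9089,-4.9167) (cross=-25.986)
θ=43°: ex = (C−B)/|BC| = (0.7162,-0.6979); ey = (0.6979,0.7162)
θ=43°: P = B + 1.76·ex + 0.72·ey = (3.2257,0.6515)
θ=145°: B = A + 2.00·(cos145°, sin145°) = (-1.6383, 1.1472)
θ=145°: |BD| = 8.7141
θ=145°: circle(B,9.00) ∩ circle(D,5.00): a=7.5702, h=4.8674
θ=145°:   candidates: C₊=(6.5068,4.9756) cross=42.415; C₋=(5.2253,-4.6744) cross=-42.415
θ=145°:   branch - wants cross < 0 → take C=(5.2253,-4.6744) (cross=-42.415)
θ=145°: ex = (C−B)/|BC| = (0.7626,-0.6468); ey = (0.6468,0.7626)
θ=145°: P = B + 1.76·ex + 0.72·ey = (0.1696,0.5578)

θ=0°: 3.90 -0.12
θ=32°: 3.51 0.47
θ=43°: 3.23 0.65
θ=145°: 0.17 0.56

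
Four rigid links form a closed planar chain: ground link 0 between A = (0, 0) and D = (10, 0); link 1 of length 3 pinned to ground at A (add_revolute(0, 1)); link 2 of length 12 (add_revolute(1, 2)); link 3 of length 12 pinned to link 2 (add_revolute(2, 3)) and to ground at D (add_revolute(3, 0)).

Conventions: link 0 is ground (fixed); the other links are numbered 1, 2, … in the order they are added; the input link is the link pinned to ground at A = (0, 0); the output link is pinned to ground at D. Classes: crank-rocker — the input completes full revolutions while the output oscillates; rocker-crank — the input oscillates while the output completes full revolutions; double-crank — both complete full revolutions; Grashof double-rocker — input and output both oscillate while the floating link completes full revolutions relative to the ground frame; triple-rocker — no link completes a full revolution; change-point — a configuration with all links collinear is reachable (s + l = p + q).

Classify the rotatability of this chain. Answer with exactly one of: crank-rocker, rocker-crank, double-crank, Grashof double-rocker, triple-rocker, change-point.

lengths: ground=10, input=3, coupler=12, output=12
sorted: s=3 (shortest), l=12 (longest), p+q=22
s + l = 15 vs p + q = 22
s + l < p + q (Grashof) with shortest = input link → crank-rocker

crank-rocker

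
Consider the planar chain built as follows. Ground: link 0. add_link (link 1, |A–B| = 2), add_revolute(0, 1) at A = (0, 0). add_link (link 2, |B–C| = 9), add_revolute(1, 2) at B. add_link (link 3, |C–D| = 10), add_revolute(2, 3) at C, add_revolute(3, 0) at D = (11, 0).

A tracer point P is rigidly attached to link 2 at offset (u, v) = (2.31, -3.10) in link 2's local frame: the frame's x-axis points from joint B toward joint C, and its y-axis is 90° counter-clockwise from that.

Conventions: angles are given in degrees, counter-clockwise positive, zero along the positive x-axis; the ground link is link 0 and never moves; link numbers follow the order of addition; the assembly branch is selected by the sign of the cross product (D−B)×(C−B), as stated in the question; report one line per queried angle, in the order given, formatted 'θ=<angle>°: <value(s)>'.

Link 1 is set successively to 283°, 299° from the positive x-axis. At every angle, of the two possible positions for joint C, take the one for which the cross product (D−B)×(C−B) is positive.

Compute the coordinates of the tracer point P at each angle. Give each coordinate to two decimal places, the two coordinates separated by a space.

A=(0,0), D=(11.00,0)
θ=283°: B = A + 2.00·(cos283°, sin283°) = (0.4499, -1.9487)
θ=283°: |BD| = 10.7286
θ=283°: circle(B,9.00) ∩ circle(D,10.00): a=4.4788, h=7.8064
θ=283°:   candidates: C₊=(3.4362,6.5414) cross=83.752; C₋=(6.2722,-8.8118) cross=-83.752
θ=283°:   branch + wants cross > 0 → take C=(3.4362,6.5414) (cross=83.752)
θ=283°: ex = (C−B)/|BC| = (0.3318,0.9433); ey = (-0.9433,0.3318)
θ=283°: P = B + 2.31·ex + -3.10·ey = (4.1408,-0.7982)
θ=299°: B = A + 2.00·(cos299°, sin299°) = (0.9696, -1.7492)
θ=299°: |BD| = 10.1818
θ=299°: circle(B,9.00) ∩ circle(D,10.00): a=4.1578, h=7.9820
θ=299°:   candidates: C₊=(3.6943,6.8284) cross=81.271; C₋=(6.4370,-8.8982) cross=-81.271
θ=299°:   branch + wants cross > 0 → take C=(3.6943,6.8284) (cross=81.271)
θ=299°: ex = (C−B)/|BC| = (0.3027,0.9531); ey = (-0.9531,0.3027)
θ=299°: P = B + 2.31·ex + -3.10·ey = (4.6235,-0.4862)

θ=283°: 4.14 -0.80
θ=299°: 4.62 -0.49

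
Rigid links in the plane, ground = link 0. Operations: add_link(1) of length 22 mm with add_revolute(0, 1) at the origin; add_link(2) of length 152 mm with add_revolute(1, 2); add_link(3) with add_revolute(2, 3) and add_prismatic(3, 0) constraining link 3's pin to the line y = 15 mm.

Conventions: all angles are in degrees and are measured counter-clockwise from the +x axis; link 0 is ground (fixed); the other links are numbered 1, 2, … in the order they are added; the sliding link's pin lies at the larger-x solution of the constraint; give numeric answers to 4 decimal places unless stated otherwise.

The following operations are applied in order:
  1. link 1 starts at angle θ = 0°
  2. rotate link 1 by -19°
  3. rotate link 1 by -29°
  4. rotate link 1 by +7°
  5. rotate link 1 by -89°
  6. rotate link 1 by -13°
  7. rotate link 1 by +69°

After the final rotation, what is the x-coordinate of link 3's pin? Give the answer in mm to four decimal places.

geometry: r = 22 mm, L = 152 mm, e = 15 mm; θ starts at 0°
rotate link 1 by -19°: θ ← 0° -19° = -19°
rotate link 1 by -29°: θ ← -19° -29° = -48°
rotate link 1 by +7°: θ ← -48° +7° = -41°
rotate link 1 by -89°: θ ← -41° -89° = -130°
rotate link 1 by -13°: θ ← -130° -13° = -143°
rotate link 1 by +69°: θ ← -143° +69° = -74°
crank pin P = (r cos θ, r sin θ) = (6.064022, -21.147757)
h = r sin θ − e = -21.147757 − 15 = -36.147757
x = r cos θ + √(L² − h²) = 6.064022 + 147.639221 = 153.703243

153.7032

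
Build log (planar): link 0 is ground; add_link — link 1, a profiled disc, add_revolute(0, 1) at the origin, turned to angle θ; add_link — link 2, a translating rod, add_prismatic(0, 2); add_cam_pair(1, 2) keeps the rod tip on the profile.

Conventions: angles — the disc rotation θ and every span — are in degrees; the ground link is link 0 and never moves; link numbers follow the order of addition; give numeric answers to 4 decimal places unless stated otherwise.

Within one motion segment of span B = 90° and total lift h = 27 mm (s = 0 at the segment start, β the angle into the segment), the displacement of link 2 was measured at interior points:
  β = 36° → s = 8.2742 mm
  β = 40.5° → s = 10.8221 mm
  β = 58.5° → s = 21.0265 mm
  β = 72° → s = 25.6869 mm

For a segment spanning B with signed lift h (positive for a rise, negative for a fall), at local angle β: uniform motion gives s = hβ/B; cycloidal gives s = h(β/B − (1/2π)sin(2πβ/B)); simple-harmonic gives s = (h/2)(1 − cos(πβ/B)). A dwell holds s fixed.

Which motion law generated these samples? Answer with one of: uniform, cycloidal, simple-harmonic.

candidates at β/B = r: uniform s = h·r (linear in β); cycloidal s = h·(r − sin(2πr)/(2π)); simple-harmonic s = (h/2)(1 − cos(πr))
β=36°: printed 8.2742 | uniform 10.8000, cycloidal 8.2742, simple-harmonic 9.3283
β=40.5°: printed 10.8221 | uniform 12.1500, cycloidal 10.8221, simple-harmonic 11.3881
β=58.5°: printed 21.0265 | uniform 17.5500, cycloidal 21.0265, simple-harmonic 19.6289
β=72°: printed 25.6869 | uniform 21.6000, cycloidal 25.6869, simple-harmonic 24.4217
only one law matches every sample → cycloidal

cycloidal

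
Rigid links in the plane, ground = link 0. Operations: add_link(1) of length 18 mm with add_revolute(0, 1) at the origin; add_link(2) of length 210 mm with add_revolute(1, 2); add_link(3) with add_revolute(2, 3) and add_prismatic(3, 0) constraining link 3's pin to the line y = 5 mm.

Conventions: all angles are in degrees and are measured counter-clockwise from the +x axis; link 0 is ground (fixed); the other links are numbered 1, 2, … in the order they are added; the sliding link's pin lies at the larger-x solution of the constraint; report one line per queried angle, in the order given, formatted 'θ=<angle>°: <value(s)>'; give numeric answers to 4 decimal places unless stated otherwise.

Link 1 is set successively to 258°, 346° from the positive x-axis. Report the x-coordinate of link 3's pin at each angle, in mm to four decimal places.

geometry: r = 18 mm, L = 210 mm, e = 5 mm
θ=258°: crank pin P = (r cos θ, r sin θ) = (-3.742410, -17.606657)
θ=258°: h = r sin θ − e = -17.606657 − 5 = -22.606657
θ=258°: x = r cos θ + √(L² − h²) = -3.742410 + 208.779642 = 205.037232
θ=346°: crank pin P = (r cos θ, r sin θ) = (17.465323, -4.354594)
θ=346°: h = r sin θ − e = -4.354594 − 5 = -9.354594
θ=346°: x = r cos θ + √(L² − h²) = 17.465323 + 209.791543 = 227.256866

θ=258°: 205.0372
θ=346°: 227.2569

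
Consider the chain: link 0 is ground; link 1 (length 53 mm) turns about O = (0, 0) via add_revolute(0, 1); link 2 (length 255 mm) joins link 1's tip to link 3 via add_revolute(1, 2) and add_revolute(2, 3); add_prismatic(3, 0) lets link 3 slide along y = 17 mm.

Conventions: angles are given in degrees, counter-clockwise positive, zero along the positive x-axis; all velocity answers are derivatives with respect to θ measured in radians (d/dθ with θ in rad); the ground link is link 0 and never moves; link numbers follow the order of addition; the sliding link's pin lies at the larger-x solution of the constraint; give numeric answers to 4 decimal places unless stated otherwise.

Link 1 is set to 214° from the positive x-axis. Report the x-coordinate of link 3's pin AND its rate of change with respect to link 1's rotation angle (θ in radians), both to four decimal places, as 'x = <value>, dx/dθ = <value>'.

geometry: r = 53 mm, L = 255 mm, e = 17 mm
crank pin P = (r cos θ, r sin θ) = (-43.938991, -29.637224)
h = r sin θ − e = -29.637224 − 17 = -46.637224
x = r cos θ + √(L² − h²) = -43.938991 + 250.698962 = 206.759970
dx/dθ = −r sin θ − h·r cos θ/√(L² − h²) (θ in radians; h = -46.637224) = 21.463307

x = 206.7600, dx/dθ = 21.4633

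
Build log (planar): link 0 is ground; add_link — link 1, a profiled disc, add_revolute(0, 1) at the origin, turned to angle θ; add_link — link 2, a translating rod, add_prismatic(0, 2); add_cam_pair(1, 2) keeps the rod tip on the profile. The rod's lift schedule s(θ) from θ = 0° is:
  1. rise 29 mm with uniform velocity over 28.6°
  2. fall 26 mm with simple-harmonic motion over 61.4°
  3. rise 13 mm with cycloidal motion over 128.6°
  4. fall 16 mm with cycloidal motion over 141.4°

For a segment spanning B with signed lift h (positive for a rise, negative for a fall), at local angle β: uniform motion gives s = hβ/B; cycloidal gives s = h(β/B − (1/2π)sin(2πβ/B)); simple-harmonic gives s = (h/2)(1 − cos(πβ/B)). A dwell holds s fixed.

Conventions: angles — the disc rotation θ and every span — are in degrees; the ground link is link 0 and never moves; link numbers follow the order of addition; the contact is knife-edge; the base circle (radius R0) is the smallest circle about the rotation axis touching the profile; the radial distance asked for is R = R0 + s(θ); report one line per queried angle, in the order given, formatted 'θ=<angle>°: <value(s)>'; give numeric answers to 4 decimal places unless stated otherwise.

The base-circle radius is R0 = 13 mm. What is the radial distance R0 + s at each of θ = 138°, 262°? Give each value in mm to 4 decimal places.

seg 1 [0°–28.6°] uniform, h=29: full span → s += 29 → s = 29.0000
seg 2 [28.6°–90°] simple-harmonic, h=-26: full span → s += -26 → s = 3.0000
seg 3 [90°–218.6°] cycloidal, h=13: θ=138° here. β=48, B=128.6. 13·(0.3733 − sin(2π·0.3733)/(2π)) = 3.3732 → s = 6.3732
seg 3 [90°–218.6°] cycloidal, h=13: full span → s += 13 → s = 16.0000
seg 4 [218.6°–360°] cycloidal, h=-16: θ=262° here. β=43.4, B=141.4. -16·(0.3069 − sin(2π·0.3069)/(2π)) = -2.5256 → s = 13.4744
θ=138°: R = R0 + s = 13 + 6.3732 = 19.3732
θ=262°: R = R0 + s = 13 + 13.4744 = 26.4744

θ=138°: 19.3732
θ=262°: 26.4744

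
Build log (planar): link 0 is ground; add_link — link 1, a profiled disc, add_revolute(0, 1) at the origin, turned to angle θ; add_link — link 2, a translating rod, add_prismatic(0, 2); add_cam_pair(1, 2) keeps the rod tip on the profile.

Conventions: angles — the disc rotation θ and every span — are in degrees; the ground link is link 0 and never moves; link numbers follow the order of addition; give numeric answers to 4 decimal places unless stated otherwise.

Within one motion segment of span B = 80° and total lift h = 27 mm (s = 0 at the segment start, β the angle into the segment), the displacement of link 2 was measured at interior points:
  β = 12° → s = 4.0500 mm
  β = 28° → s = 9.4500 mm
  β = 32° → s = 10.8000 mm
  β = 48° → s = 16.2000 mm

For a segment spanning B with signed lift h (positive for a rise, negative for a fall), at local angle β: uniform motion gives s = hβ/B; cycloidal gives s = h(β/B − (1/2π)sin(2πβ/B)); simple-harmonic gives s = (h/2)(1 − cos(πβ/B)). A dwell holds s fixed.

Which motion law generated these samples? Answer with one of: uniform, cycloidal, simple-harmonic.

candidates at β/B = r: uniform s = h·r (linear in β); cycloidal s = h·(r − sin(2πr)/(2π)); simple-harmonic s = (h/2)(1 − cos(πr))
β=12°: printed 4.0500 | uniform 4.0500, cycloidal 0.5735, simple-harmonic 1.4714
β=28°: printed 9.4500 | uniform 9.4500, cycloidal 5.9735, simple-harmonic 7.3711
β=32°: printed 10.8000 | uniform 10.8000, cycloidal 8.2742, simple-harmonic 9.3283
β=48°: printed 16.2000 | uniform 16.2000, cycloidal 18.7258, simple-harmonic 17.6717
only one law matches every sample → uniform

uniform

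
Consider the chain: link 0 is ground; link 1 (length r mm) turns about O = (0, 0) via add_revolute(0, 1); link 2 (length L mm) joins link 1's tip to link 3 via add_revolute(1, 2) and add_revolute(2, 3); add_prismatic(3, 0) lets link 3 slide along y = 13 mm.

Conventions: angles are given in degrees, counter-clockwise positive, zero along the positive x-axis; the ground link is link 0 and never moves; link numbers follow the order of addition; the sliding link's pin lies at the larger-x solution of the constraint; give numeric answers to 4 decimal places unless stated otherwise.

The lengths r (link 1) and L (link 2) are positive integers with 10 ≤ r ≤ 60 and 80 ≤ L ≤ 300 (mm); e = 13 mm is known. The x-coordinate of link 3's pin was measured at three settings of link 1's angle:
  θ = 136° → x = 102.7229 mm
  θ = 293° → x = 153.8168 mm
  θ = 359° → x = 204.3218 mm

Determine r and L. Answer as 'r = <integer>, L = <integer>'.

constraint per measurement: (x − r cos θ)² + (r sin θ − e)² = L²
subtracting the θ₁ and θ₂ equations cancels the r² and L² terms:
r = (x₁² − x₂²) / (2[(x₁cos θ₁ + e sin θ₁) − (x₂cos θ₂ + e sin θ₂)]) = 58.0001 → r = 58
L² = (x₁ − r cos θ₁)² + (r sin θ₁ − e)² = 21608.9991 → L = 147.0000 → L = 147
check at θ₃=359°: x = 204.3218 (printed 204.3218) ✓

r = 58, L = 147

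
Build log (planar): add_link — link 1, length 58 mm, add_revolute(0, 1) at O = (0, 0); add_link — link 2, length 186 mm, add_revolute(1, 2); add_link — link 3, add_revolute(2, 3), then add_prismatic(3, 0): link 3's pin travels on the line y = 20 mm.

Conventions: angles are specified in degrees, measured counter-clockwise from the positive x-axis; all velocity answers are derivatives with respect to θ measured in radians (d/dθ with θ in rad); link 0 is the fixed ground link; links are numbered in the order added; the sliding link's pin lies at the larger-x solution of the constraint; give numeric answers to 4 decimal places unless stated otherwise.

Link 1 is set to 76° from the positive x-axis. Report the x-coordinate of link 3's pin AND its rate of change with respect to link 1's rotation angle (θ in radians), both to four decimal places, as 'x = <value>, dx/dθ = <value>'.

geometry: r = 58 mm, L = 186 mm, e = 20 mm
crank pin P = (r cos θ, r sin θ) = (14.031470, 56.277152)
h = r sin θ − e = 56.277152 − 20 = 36.277152
x = r cos θ + √(L² − h²) = 14.031470 + 182.427981 = 196.459451
dx/dθ = −r sin θ − h·r cos θ/√(L² − h²) (θ in radians; h = 36.277152) = -59.067414

x = 196.4595, dx/dθ = -59.0674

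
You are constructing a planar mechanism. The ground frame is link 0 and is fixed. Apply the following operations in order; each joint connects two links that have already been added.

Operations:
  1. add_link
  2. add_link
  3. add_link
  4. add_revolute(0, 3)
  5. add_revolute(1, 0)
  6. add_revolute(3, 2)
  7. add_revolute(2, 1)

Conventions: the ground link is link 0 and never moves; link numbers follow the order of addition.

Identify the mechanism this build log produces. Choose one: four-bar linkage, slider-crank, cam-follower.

links: 4 (incl. ground); joints: 4 revolute, 0 prismatic, 0 higher (cam) pair, forming one closed loop
4 links in a single 4R loop → four-bar linkage

four-bar linkage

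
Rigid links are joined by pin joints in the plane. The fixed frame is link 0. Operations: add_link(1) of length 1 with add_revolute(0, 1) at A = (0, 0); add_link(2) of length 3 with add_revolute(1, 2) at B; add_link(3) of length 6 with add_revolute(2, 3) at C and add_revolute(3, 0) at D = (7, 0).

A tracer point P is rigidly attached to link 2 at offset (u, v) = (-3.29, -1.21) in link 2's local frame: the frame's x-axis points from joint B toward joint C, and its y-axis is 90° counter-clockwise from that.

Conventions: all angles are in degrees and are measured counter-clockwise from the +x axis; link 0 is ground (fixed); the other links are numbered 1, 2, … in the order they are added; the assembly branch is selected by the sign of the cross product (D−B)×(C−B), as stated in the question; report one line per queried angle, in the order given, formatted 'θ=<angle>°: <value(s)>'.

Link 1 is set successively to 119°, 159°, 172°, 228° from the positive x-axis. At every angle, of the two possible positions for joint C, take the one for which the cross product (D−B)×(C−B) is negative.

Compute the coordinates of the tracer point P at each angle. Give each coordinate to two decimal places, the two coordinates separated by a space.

A=(0,0), D=(7.00,0)
θ=119°: B = A + 1.00·(cos119°, sin119°) = (-0.4848, 0.8746)
θ=119°: |BD| = 7.5357
θ=119°: circle(B,3.00) ∩ circle(D,6.00): a=1.9764, h=2.2570
θ=119°:   candidates: C₊=(1.7402,2.8869) cross=17.008; C₋=(1.2163,-1.5965) cross=-17.008
θ=119°:   branch - wants cross < 0 → take C=(1.2163,-1.5965) (cross=-17.008)
θ=119°: ex = (C−B)/|BC| = (0.5670,-0.8237); ey = (0.8237,0.5670)
θ=119°: P = B + -3.29·ex + -1.21·ey = (-3.3470,2.8985)
θ=159°: B = A + 1.00·(cos159°, sin159°) = (-0.9336, 0.3584)
θ=159°: |BD| = 7.9417
θ=159°: circle(B,3.00) ∩ circle(D,6.00): a=2.2709, h=1.9603
θ=159°:   candidates: C₊=(1.4235,2.2142) cross=15.568; C₋=(1.2466,-1.7024) cross=-15.568
θ=159°:   branch - wants cross < 0 → take C=(1.2466,-1.7024) (cross=-15.568)
θ=159°: ex = (C−B)/|BC| = (0.7267,-0.6869); ey = (0.6869,0.7267)
θ=159°: P = B + -3.29·ex + -1.21·ey = (-4.1557,1.7390)
θ=172°: B = A + 1.00·(cos172°, sin172°) = (-0.9903, 0.1392)
θ=172°: |BD| = 7.9915
θ=172°: circle(B,3.00) ∩ circle(D,6.00): a=2.3064, h=1.9184
θ=172°:   candidates: C₊=(1.3492,2.0171) cross=15.331; C₋=(1.2824,-1.8191) cross=-15.331
θ=172°:   branch - wants cross < 0 → take C=(1.2824,-1.8191) (cross=-15.331)
θ=172°: ex = (C−B)/|BC| = (0.7576,-0.6528); ey = (0.6528,0.7576)
θ=172°: P = B + -3.29·ex + -1.21·ey = (-4.2725,1.3701)
θ=228°: B = A + 1.00·(cos228°, sin228°) = (-0.6691, -0.7431)
θ=228°: |BD| = 7.7051
θ=228°: circle(B,3.00) ∩ circle(D,6.00): a=2.1004, h=2.1420
θ=228°:   candidates: C₊=(1.2149,1.5915) cross=16.504; C₋=(1.6281,-2.6726) cross=-16.504
θ=228°:   branch - wants cross < 0 → take C=(1.6281,-2.6726) (cross=-16.504)
θ=228°: ex = (C−B)/|BC| = (0.7657,-0.6431); ey = (0.6431,0.7657)
θ=228°: P = B + -3.29·ex + -1.21·ey = (-3.9666,0.4463)

θ=119°: -3.35 2.90
θ=159°: -4.16 1.74
θ=172°: -4.27 1.37
θ=228°: -3.97 0.45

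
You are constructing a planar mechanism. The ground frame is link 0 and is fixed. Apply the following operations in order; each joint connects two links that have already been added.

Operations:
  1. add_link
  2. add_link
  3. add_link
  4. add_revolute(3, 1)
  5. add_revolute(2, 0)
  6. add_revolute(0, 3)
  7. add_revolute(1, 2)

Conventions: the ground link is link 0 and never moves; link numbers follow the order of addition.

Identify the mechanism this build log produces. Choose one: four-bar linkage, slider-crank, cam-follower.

links: 4 (incl. ground); joints: 4 revolute, 0 prismatic, 0 higher (cam) pair, forming one closed loop
4 links in a single 4R loop → four-bar linkage

four-bar linkage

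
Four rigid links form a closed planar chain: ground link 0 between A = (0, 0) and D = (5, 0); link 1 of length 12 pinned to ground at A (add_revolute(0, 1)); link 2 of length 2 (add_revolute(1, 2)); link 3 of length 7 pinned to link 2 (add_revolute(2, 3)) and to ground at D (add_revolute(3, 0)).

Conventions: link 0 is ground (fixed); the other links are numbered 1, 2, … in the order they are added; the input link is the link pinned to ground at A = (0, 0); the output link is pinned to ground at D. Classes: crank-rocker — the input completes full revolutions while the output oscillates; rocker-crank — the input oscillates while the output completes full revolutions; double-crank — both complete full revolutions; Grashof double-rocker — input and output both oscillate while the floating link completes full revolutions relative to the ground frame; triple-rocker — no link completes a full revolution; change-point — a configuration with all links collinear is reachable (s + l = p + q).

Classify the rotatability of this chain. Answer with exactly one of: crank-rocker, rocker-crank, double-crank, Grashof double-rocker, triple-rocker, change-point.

lengths: ground=5, input=12, coupler=2, output=7
sorted: s=2 (shortest), l=12 (longest), p+q=12
s + l = 14 vs p + q = 12
s + l > p + q → non-Grashof → no link fully rotates → triple-rocker

triple-rocker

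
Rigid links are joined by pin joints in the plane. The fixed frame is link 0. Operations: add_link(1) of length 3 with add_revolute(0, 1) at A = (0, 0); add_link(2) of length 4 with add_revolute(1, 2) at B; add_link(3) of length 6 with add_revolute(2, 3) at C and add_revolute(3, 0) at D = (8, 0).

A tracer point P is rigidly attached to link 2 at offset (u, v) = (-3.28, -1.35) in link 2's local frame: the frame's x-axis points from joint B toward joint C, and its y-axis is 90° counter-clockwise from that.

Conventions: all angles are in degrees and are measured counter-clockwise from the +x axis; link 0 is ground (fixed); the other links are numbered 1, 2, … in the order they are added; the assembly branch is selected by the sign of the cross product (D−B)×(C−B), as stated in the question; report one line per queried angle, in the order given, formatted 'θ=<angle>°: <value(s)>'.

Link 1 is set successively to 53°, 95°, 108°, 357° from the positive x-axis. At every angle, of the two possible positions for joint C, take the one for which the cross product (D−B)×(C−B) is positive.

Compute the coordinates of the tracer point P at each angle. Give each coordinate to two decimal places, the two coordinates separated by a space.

A=(0,0), D=(8.00,0)
θ=53°: B = A + 3.00·(cos53°, sin53°) = (1.8054, 2.3959)
θ=53°: |BD| = 6.6418
θ=53°: circle(B,4.00) ∩ circle(D,6.00): a=1.8152, h=3.5644
θ=53°:   candidates: C₊=(4.7843,5.0655) cross=23.674; C₋=(2.2127,-1.5833) cross=-23.674
θ=53°:   branch + wants cross > 0 → take C=(4.7843,5.0655) (cross=23.674)
θ=53°: ex = (C−B)/|BC| = (0.7447,0.6674); ey = (-0.6674,0.7447)
θ=53°: P = B + -3.28·ex + -1.35·ey = (0.2638,-0.7985)
θ=95°: B = A + 3.00·(cos95°, sin95°) = (-0.2615, 2.9886)
θ=95°: |BD| = 8.7854
θ=95°: circle(B,4.00) ∩ circle(D,6.00): a=3.2545, h=2.3256
θ=95°:   candidates: C₊=(3.5900,4.0684) cross=20.432; C₋=(2.0078,-0.3054) cross=-20.432
θ=95°:   branch + wants cross > 0 → take C=(3.5900,4.0684) (cross=20.432)
θ=95°: ex = (C−B)/|BC| = (0.9629,0.2700); ey = (-0.2700,0.9629)
θ=95°: P = B + -3.28·ex + -1.35·ey = (-3.0552,0.8032)
θ=108°: B = A + 3.00·(cos108°, sin108°) = (-0.9271, 2.8532)
θ=108°: |BD| = 9.3719
θ=108°: circle(B,4.00) ∩ circle(D,6.00): a=3.6189, h=1.7039
θ=108°:   candidates: C₊=(3.0388,3.3744) cross=15.969; C₋=(2.0014,0.1284) cross=-15.969
θ=108°:   branch + wants cross > 0 → take C=(3.0388,3.3744) (cross=15.969)
θ=108°: ex = (C−B)/|BC| = (0.9915,0.1303); ey = (-0.1303,0.9915)
θ=108°: P = B + -3.28·ex + -1.35·ey = (-4.0031,1.0872)
θ=357°: B = A + 3.00·(cos357°, sin357°) = (2.9959, -0.1570)
θ=357°: |BD| = 5.0066
θ=357°: circle(B,4.00) ∩ circle(D,6.00): a=0.5059, h=3.9679
θ=357°:   candidates: C₊=(3.3771,3.8248) cross=19.865; C₋=(3.6260,-4.1071) cross=-19.865
θ=357°:   branch + wants cross > 0 → take C=(3.3771,3.8248) (cross=19.865)
θ=357°: ex = (C−B)/|BC| = (0.0953,0.9954); ey = (-0.9954,0.0953)
θ=357°: P = B + -3.28·ex + -1.35·ey = (4.0271,-3.5507)

θ=53°: 0.26 -0.80
θ=95°: -3.06 0.80
θ=108°: -4.00 1.09
θ=357°: 4.03 -3.55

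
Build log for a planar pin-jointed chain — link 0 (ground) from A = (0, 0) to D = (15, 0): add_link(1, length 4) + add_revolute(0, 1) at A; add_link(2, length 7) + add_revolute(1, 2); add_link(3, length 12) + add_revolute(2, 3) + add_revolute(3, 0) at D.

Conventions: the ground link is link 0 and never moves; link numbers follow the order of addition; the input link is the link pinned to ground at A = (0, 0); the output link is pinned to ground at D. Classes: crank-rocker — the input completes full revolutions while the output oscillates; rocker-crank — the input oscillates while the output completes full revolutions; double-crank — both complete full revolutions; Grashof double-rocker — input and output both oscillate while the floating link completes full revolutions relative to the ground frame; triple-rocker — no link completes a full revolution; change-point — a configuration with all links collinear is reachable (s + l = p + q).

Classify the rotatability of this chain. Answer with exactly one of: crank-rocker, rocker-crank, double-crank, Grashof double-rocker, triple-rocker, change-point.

lengths: ground=15, input=4, coupler=7, output=12
sorted: s=4 (shortest), l=15 (longest), p+q=19
s + l = 19 vs p + q = 19
s + l = p + q → change-point (collinear configuration reachable)

change-point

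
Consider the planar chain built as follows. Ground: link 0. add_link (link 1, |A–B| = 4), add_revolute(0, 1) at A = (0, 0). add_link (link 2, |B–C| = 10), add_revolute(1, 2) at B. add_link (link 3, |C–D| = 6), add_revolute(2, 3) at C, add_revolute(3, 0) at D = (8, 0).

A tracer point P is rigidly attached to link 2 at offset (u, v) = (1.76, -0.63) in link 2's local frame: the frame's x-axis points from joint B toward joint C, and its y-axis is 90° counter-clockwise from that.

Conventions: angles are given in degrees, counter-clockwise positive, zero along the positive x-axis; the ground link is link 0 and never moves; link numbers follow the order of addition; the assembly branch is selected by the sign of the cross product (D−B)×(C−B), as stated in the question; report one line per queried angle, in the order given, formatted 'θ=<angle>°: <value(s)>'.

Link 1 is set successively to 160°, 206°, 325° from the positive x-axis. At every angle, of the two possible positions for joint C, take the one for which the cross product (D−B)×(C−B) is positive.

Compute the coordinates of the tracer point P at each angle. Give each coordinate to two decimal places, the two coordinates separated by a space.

A=(0,0), D=(8.00,0)
θ=160°: B = A + 4.00·(cos160°, sin160°) = (-3.7588, 1.3681)
θ=160°: |BD| = 11.8381
θ=160°: circle(B,10.00) ∩ circle(D,6.00): a=8.6222, h=5.0654
θ=160°:   candidates: C₊=(5.3910,5.4031) cross=59.964; C₋=(4.2203,-4.6598) cross=-59.964
θ=160°:   branch + wants cross > 0 → take C=(5.3910,5.4031) (cross=59.964)
θ=160°: ex = (C−B)/|BC| = (0.9150,0.4035); ey = (-0.4035,0.9150)
θ=160°: P = B + 1.76·ex + -0.63·ey = (-1.8942,1.5018)
θ=206°: B = A + 4.00·(cos206°, sin206°) = (-3.5952, -1.7535)
θ=206°: |BD| = 11.7270
θ=206°: circle(B,10.00) ∩ circle(D,6.00): a=8.5922, h=5.1160
θ=206°:   candidates: C₊=(4.1355,4.5897) cross=59.995; C₋=(5.6654,-5.5272) cross=-59.995
θ=206°:   branch + wants cross > 0 → take C=(4.1355,4.5897) (cross=59.995)
θ=206°: ex = (C−B)/|BC| = (0.7731,0.6343); ey = (-0.6343,0.7731)
θ=206°: P = B + 1.76·ex + -0.63·ey = (-1.8350,-1.1241)
θ=325°: B = A + 4.00·(cos325°, sin325°) = (3.2766, -2.2943)
θ=325°: |BD| = 5.2511
θ=325°: circle(B,10.00) ∩ circle(D,6.00): a=8.7195, h=4.8960
θ=325°:   candidates: C₊=(8.9807,5.9193) cross=25.709; C₋=(13.2589,-2.8885) cross=-25.709
θ=325°:   branch + wants cross > 0 → take C=(8.9807,5.9193) (cross=25.709)
θ=325°: ex = (C−B)/|BC| = (0.5704,0.8214); ey = (-0.8214,0.5704)
θ=325°: P = B + 1.76·ex + -0.63·ey = (4.7980,-1.2081)

θ=160°: -1.89 1.50
θ=206°: -1.83 -1.12
θ=325°: 4.80 -1.21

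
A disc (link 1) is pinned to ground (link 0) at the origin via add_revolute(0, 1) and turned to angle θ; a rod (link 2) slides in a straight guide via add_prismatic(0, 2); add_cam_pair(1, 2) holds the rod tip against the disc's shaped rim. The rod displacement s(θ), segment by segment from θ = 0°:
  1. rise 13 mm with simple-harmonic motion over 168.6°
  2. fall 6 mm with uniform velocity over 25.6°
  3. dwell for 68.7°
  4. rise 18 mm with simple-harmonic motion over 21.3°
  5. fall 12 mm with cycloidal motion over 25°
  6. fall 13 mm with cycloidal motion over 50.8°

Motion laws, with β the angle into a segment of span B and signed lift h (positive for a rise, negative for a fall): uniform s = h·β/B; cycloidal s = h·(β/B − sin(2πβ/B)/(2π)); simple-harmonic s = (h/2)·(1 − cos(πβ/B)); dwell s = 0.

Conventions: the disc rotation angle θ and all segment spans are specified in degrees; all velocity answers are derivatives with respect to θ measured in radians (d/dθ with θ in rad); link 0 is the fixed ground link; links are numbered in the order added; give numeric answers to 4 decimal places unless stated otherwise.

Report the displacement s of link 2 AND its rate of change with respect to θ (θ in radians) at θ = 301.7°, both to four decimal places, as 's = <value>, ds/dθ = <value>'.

segment 1 (0° to 168.6°, simple-harmonic, h = 13) is passed completely: s = 0.0000 + (13) = 13.0000
segment 2 (168.6° to 194.2°, uniform, h = -6) is passed completely: s = 13.0000 + (-6) = 7.0000
segment 3 (194.2° to 262.9°, dwell): s unchanged at 7.0000
segment 4 (262.9° to 284.2°, simple-harmonic, h = 18) is passed completely: s = 7.0000 + (18) = 25.0000
θ = 301.7° falls in segment 5 (284.2° to 309.2°, cycloidal, h = -12): β = 301.7 − 284.2 = 17.5°, B = 25°; Δs = -12·(0.7000 − sin(2π·0.7000)/(2π)) = -10.2164; s = 25.0000 − 10.2164 = 14.7836
velocity in seg [284.2°–309.2°] (cycloidal), θ in radians: β = 17.5° = 0.3054 rad, B = 25° = 0.4363 rad; ds/dθ = (h/B)(1 − cos(2πβ/B)) = ((-12)/0.4363)(1 − cos(2π·0.7000)) = -36.000552 mm/rad

s = 14.7836, ds/dθ = -36.0006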